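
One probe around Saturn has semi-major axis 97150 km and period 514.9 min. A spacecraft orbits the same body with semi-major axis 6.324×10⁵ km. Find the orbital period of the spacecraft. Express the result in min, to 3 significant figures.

T₂ ≈ 8550 min

Kepler's third law: T² ∝ a³, so T₂ = T₁ (a₂/a₁)^(3/2).
a₂/a₁ = 6.510, (a₂/a₁)^(3/2) = 16.61.
T₂ = 514.9 × 16.61 = 8552 min.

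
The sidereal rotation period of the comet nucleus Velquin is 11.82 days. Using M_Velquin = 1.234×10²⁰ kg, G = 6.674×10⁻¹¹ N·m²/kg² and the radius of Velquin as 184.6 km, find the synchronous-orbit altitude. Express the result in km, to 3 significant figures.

h_sync ≈ 5830 km

μ = GM = 6.674×10⁻¹¹ × 1.234×10²⁰ = 8.236×10⁹ m³/s².
T = 11.82 days = 1.021×10⁶ s.
A synchronous orbit has period T, so by Kepler's third law a = (μT²/4π²)^(1/3).
μT²/4π² = 8.236×10⁹ × (1.021×10⁶)² / 39.48 = 2.176×10²⁰ m³.
a = 6.015×10⁶ m = 6014.5 km.
Altitude h = a − R = 6014.5 − 184.6 = 5829.9 km.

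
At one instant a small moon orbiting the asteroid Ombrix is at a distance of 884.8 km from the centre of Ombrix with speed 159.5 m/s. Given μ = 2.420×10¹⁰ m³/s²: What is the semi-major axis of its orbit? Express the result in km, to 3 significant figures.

a ≈ 827 km

r = 8.848×10⁵ m.
Specific orbital energy ε = v²/2 − μ/r = (159.5)²/2 − 2.420×10¹⁰/8.848×10⁵ = -1.463×10⁴ J/kg.
Since ε = −μ/(2a), a = −μ/(2ε) = 8.270×10⁵ m = 827.03 km.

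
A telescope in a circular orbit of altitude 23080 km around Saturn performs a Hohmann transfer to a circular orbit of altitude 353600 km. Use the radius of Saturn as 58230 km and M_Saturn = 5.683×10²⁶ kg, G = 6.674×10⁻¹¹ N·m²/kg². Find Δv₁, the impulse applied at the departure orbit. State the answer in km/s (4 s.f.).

μ = GM = 6.674×10⁻¹¹ × 5.683×10²⁶ = 3.793×10¹⁶ m³/s².
r₁ = 58230 + 23080 = 81310 km = 8.1310×10⁷ m.
r₂ = 58230 + 353600 = 411830 km = 4.1183×10⁸ m.
Transfer ellipse a_t = (r₁ + r₂)/2 = 2.466×10⁸ m.
At r₁: circular v_c1 = √(μ/r₁) = 21600 m/s; transfer-perikrone v_p = √[μ(2/r₁ − 1/a_t)] = 27910 m/s.
Δv₁ = v_p − v_c1 = 6315 m/s.
= 6.315 km/s.

Δv ≈ 6.315 km/s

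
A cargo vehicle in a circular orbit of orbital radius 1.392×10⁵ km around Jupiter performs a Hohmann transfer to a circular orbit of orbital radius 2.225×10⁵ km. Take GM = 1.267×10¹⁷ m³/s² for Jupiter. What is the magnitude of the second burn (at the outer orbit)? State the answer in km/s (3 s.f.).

Δv ≈ 2.93 km/s

r₁ = 1.392×10⁵ km = 1.392×10⁸ m.
r₂ = 2.225×10⁵ km = 2.225×10⁸ m.
Transfer ellipse a_t = (r₁ + r₂)/2 = 1.808×10⁸ m.
At r₁: circular v_c1 = √(μ/r₁) = 30170 m/s; transfer-perijove v_p = √[μ(2/r₁ − 1/a_t)] = 33460 m/s.
At r₂: circular v_c2 = √(μ/r₂) = 23860 m/s; transfer-apojove v_a = √[μ(2/r₂ − 1/a_t)] = 20940 m/s.
Δv₂ = v_c2 − v_a = 2927 m/s.
= 2.927 km/s.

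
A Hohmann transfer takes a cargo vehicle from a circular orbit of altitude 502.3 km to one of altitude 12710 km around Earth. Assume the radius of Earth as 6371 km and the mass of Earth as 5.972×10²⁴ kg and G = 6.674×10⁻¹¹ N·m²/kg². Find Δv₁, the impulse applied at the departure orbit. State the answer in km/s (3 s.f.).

μ = GM = 6.674×10⁻¹¹ × 5.972×10²⁴ = 3.986×10¹⁴ m³/s².
r₁ = 6371 + 502.3 = 6873.3 km = 6.8733×10⁶ m.
r₂ = 6371 + 12710 = 19081 km = 1.9081×10⁷ m.
Transfer ellipse a_t = (r₁ + r₂)/2 = 1.298×10⁷ m.
At r₁: circular v_c1 = √(μ/r₁) = 7615 m/s; transfer-perigee v_p = √[μ(2/r₁ − 1/a_t)] = 9234 m/s.
Δv₁ = v_p − v_c1 = 1619 m/s.
= 1.619 km/s.

Δv ≈ 1.62 km/s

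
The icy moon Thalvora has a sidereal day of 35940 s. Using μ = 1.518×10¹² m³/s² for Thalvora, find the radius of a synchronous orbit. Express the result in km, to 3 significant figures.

A synchronous orbit has period T, so by Kepler's third law a = (μT²/4π²)^(1/3).
μT²/4π² = 1.518×10¹² × (3.594×10⁴)² / 39.48 = 4.967×10¹⁹ m³.
a = 3.676×10⁶ m = 3675.8 km.

r_sync ≈ 3680 km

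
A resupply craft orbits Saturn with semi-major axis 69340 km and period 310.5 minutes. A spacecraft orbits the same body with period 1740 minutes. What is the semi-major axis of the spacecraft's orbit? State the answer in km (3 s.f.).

Kepler's third law: a³ ∝ T², so a₂ = a₁ (T₂/T₁)^(2/3).
T₂/T₁ = 5.604, (T₂/T₁)^(2/3) = 3.155.
a₂ = 69340 × 3.155 = 2.188×10⁵ km.

a₂ ≈ 2.19×10⁵ km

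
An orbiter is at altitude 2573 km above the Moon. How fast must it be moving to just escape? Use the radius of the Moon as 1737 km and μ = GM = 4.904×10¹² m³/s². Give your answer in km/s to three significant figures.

r = 1737 + 2573 = 4310.0 km = 4.3100×10⁶ m.
Escape speed v_esc = √(2μ/r) = √(2 × 4.904×10¹² / 4.310×10⁶) = √(2.276×10⁶) = 1509 m/s.
= 1.509 km/s.

v_esc ≈ 1.51 km/s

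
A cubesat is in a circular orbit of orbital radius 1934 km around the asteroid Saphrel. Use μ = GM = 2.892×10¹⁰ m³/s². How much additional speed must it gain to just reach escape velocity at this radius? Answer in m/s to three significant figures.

Δv ≈ 50.7 m/s

r = 1934 km = 1.934×10⁶ m.
Circular speed v_c = √(μ/r) = 122.3 m/s.
Escape speed v_esc = √(2μ/r) = √2 × v_c = 172.9 m/s.
Δv = v_esc − v_c = 50.65 m/s.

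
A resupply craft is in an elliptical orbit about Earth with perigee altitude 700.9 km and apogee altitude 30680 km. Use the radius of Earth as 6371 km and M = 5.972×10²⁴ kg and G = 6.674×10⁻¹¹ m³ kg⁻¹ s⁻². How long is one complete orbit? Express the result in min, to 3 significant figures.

T ≈ 544 min

μ = GM = 6.674×10⁻¹¹ × 5.972×10²⁴ = 3.986×10¹⁴ m³/s².
r_p = 6371 + 700.9 = 7071.9 km = 7.0719×10⁶ m.
r_a = 6371 + 30680 = 37051 km = 3.7051×10⁷ m.
Semi-major axis a = (r_p + r_a)/2 = (7071.9 + 37051)/2 = 22061 km = 2.206×10⁷ m.
By Kepler's third law T = 2π√(a³/μ) = 2π × 5.190×10³ = 3.261×10⁴ s.
= 543.5 min.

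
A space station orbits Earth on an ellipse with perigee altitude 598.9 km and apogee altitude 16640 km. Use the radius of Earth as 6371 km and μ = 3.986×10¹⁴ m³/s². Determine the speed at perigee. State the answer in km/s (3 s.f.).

v ≈ 9.37 km/s

r_p = 6371 + 598.9 = 6969.9 km = 6.9699×10⁶ m.
r_a = 6371 + 16640 = 23011 km = 2.3011×10⁷ m.
Semi-major axis a = (r_p + r_a)/2 = 14990 km = 1.499×10⁷ m.
Vis-viva: v² = μ(2/r − 1/a) = 3.986×10¹⁴ × (2.869×10⁻⁷ − 6.671×10⁻⁸) = 8.779×10⁷ m²/s².
v = 9369 m/s = 9.369 km/s.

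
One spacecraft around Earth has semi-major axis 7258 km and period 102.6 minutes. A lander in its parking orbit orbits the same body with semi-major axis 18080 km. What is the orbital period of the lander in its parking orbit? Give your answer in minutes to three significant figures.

Kepler's third law: T² ∝ a³, so T₂ = T₁ (a₂/a₁)^(3/2).
a₂/a₁ = 2.491, (a₂/a₁)^(3/2) = 3.932.
T₂ = 102.6 × 3.932 = 403.4 minutes.

T₂ ≈ 403 minutes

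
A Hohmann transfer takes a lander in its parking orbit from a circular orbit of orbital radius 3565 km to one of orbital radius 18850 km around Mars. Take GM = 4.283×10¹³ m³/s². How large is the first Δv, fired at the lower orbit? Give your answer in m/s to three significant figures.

Δv ≈ 1030 m/s

r₁ = 3565 km = 3.565×10⁶ m.
r₂ = 18850 km = 1.885×10⁷ m.
Transfer ellipse a_t = (r₁ + r₂)/2 = 1.121×10⁷ m.
At r₁: circular v_c1 = √(μ/r₁) = 3466 m/s; transfer-periapsis v_p = √[μ(2/r₁ − 1/a_t)] = 4495 m/s.
Δv₁ = v_p − v_c1 = 1029 m/s.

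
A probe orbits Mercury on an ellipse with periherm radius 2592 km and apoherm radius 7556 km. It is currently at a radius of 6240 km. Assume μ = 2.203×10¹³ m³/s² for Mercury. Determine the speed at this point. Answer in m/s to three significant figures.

Semi-major axis a = (r_p + r_a)/2 = 5074.0 km = 5.074×10⁶ m.
Vis-viva: v² = μ(2/r − 1/a) = 2.203×10¹³ × (3.205×10⁻⁷ − 1.971×10⁻⁷) = 2.719×10⁶ m²/s².
v = 1649 m/s.

v ≈ 1650 m/s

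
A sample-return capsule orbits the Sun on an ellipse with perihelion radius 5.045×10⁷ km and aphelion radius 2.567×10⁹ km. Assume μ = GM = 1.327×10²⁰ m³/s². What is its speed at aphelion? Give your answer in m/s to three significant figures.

Semi-major axis a = (r_p + r_a)/2 = 1.3087×10⁹ km = 1.309×10¹² m.
Vis-viva: v² = μ(2/r − 1/a) = 1.327×10²⁰ × (7.791×10⁻¹³ − 7.641×10⁻¹³) = 1.993×10⁶ m²/s².
v = 1412 m/s.

v ≈ 1410 m/s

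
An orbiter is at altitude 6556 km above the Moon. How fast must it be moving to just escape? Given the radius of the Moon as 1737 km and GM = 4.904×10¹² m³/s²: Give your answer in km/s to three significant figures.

r = 1737 + 6556 = 8293.0 km = 8.2930×10⁶ m.
Escape speed v_esc = √(2μ/r) = √(2 × 4.904×10¹² / 8.293×10⁶) = √(1.183×10⁶) = 1088 m/s.
= 1.088 km/s.

v_esc ≈ 1.09 km/s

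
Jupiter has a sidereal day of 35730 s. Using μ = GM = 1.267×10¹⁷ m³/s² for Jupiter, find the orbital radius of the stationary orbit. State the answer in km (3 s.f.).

r_sync ≈ 1.60×10⁵ km

A synchronous orbit has period T, so by Kepler's third law a = (μT²/4π²)^(1/3).
μT²/4π² = 1.267×10¹⁷ × (3.573×10⁴)² / 39.48 = 4.097×10²⁴ m³.
a = 1.600×10⁸ m = 1.6002×10⁵ km.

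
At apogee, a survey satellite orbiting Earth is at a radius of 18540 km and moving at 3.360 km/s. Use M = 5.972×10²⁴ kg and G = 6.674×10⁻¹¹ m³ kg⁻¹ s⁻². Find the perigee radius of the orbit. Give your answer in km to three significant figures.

perigee radius ≈ 6600 km

μ = GM = 6.674×10⁻¹¹ × 5.972×10²⁴ = 3.986×10¹⁴ m³/s².
r_a = 1.854×10⁷ m.
Specific energy ε = v²/2 − μ/r = -1.585×10⁷ J/kg, so a = −μ/(2ε) = 1.257×10⁷ m.
The apsides satisfy r_p + r_a = 2a, so the perigee radius is 2a − r_a = 6.602×10⁶ m = 6601.5 km.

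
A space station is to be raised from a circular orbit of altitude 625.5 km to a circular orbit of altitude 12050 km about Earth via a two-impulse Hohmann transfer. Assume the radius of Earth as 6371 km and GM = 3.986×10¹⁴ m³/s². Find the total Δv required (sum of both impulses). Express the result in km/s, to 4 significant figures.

r₁ = 6371 + 625.5 = 6996.5 km = 6.9965×10⁶ m.
r₂ = 6371 + 12050 = 18421 km = 1.8421×10⁷ m.
Transfer ellipse a_t = (r₁ + r₂)/2 = 1.271×10⁷ m.
At r₁: circular v_c1 = √(μ/r₁) = 7548 m/s; transfer-perigee v_p = √[μ(2/r₁ − 1/a_t)] = 9087 m/s.
Δv₁ = v_p − v_c1 = 1539 m/s.
At r₂: circular v_c2 = √(μ/r₂) = 4652 m/s; transfer-apogee v_a = √[μ(2/r₂ − 1/a_t)] = 3451 m/s.
Δv₂ = v_c2 − v_a = 1200 m/s.
Total Δv = Δv₁ + Δv₂ = 2740 m/s = 2.740 km/s.

Δv_total ≈ 2.740 km/s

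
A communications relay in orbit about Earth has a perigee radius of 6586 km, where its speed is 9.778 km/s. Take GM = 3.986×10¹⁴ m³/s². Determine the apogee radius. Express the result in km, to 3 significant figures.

r_p = 6.586×10⁶ m.
Specific energy ε = v²/2 − μ/r = -1.272×10⁷ J/kg, so a = −μ/(2ε) = 1.567×10⁷ m.
The apsides satisfy r_p + r_a = 2a, so the apogee radius is 2a − r_p = 2.476×10⁷ m = 24756 km.

apogee radius ≈ 24800 km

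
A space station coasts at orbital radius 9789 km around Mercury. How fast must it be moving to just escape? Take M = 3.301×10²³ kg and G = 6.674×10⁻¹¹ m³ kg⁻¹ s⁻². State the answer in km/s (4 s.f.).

v_esc ≈ 2.122 km/s

μ = GM = 6.674×10⁻¹¹ × 3.301×10²³ = 2.203×10¹³ m³/s².
r = 9789 km = 9.789×10⁶ m.
Escape speed v_esc = √(2μ/r) = √(2 × 2.203×10¹³ / 9.789×10⁶) = √(4.501×10⁶) = 2122 m/s.
= 2.122 km/s.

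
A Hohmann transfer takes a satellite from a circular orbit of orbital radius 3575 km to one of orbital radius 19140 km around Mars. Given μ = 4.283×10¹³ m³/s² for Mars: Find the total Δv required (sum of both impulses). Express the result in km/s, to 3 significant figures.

r₁ = 3575 km = 3.575×10⁶ m.
r₂ = 19140 km = 1.914×10⁷ m.
Transfer ellipse a_t = (r₁ + r₂)/2 = 1.136×10⁷ m.
At r₁: circular v_c1 = √(μ/r₁) = 3461 m/s; transfer-periapsis v_p = √[μ(2/r₁ − 1/a_t)] = 4493 m/s.
Δv₁ = v_p − v_c1 = 1032 m/s.
At r₂: circular v_c2 = √(μ/r₂) = 1496 m/s; transfer-apoapsis v_a = √[μ(2/r₂ − 1/a_t)] = 839.3 m/s.
Δv₂ = v_c2 − v_a = 656.6 m/s.
Total Δv = Δv₁ + Δv₂ = 1689 m/s = 1.689 km/s.

Δv_total ≈ 1.69 km/s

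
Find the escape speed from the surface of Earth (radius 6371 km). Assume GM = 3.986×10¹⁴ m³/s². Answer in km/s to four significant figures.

v_esc ≈ 11.19 km/s

r = R = 6.371×10⁶ m.
Escape speed v_esc = √(2μ/r) = √(2 × 3.986×10¹⁴ / 6.371×10⁶) = √(1.251×10⁸) = 11190 m/s.
= 11.19 km/s.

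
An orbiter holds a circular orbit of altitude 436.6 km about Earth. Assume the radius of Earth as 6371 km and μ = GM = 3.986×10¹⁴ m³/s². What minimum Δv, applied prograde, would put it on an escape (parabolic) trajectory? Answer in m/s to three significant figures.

r = 6371 + 436.6 = 6807.6 km = 6.8076×10⁶ m.
Circular speed v_c = √(μ/r) = 7652 m/s.
Escape speed v_esc = √(2μ/r) = √2 × v_c = 10820 m/s.
Δv = v_esc − v_c = 3170 m/s.

Δv ≈ 3170 m/s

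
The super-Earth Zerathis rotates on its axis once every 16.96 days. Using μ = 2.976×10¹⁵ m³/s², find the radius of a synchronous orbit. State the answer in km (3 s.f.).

r_sync ≈ 5.45×10⁵ km

T = 16.96 days = 1.465×10⁶ s.
A synchronous orbit has period T, so by Kepler's third law a = (μT²/4π²)^(1/3).
μT²/4π² = 2.976×10¹⁵ × (1.465×10⁶)² / 39.48 = 1.619×10²⁶ m³.
a = 5.450×10⁸ m = 5.4498×10⁵ km.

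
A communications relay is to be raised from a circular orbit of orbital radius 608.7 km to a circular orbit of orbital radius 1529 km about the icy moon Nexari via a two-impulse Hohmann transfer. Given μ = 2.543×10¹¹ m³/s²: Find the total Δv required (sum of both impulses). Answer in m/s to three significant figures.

r₁ = 608.7 km = 6.087×10⁵ m.
r₂ = 1529 km = 1.529×10⁶ m.
Transfer ellipse a_t = (r₁ + r₂)/2 = 1.069×10⁶ m.
At r₁: circular v_c1 = √(μ/r₁) = 646.4 m/s; transfer-periapsis v_p = √[μ(2/r₁ − 1/a_t)] = 773.1 m/s.
Δv₁ = v_p − v_c1 = 126.7 m/s.
At r₂: circular v_c2 = √(μ/r₂) = 407.8 m/s; transfer-apoapsis v_a = √[μ(2/r₂ − 1/a_t)] = 307.8 m/s.
Δv₂ = v_c2 − v_a = 100.1 m/s.
Total Δv = Δv₁ + Δv₂ = 226.8 m/s.

Δv_total ≈ 227 m/s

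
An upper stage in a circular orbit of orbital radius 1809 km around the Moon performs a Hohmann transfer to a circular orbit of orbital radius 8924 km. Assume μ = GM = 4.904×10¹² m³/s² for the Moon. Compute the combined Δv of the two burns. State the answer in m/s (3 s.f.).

Δv_total ≈ 788 m/s

r₁ = 1809 km = 1.809×10⁶ m.
r₂ = 8924 km = 8.924×10⁶ m.
Transfer ellipse a_t = (r₁ + r₂)/2 = 5.366×10⁶ m.
At r₁: circular v_c1 = √(μ/r₁) = 1646 m/s; transfer-perilune v_p = √[μ(2/r₁ − 1/a_t)] = 2123 m/s.
Δv₁ = v_p − v_c1 = 476.7 m/s.
At r₂: circular v_c2 = √(μ/r₂) = 741.3 m/s; transfer-apolune v_a = √[μ(2/r₂ − 1/a_t)] = 430.4 m/s.
Δv₂ = v_c2 − v_a = 310.9 m/s.
Total Δv = Δv₁ + Δv₂ = 787.6 m/s.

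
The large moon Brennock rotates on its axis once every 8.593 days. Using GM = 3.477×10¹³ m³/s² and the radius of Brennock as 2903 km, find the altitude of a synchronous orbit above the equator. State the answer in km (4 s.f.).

T = 8.593 days = 7.424×10⁵ s.
A synchronous orbit has period T, so by Kepler's third law a = (μT²/4π²)^(1/3).
μT²/4π² = 3.477×10¹³ × (7.424×10⁵)² / 39.48 = 4.855×10²³ m³.
a = 7.859×10⁷ m = 78594 km.
Altitude h = a − R = 78594 − 2903 = 75691 km.

h_sync ≈ 75690 km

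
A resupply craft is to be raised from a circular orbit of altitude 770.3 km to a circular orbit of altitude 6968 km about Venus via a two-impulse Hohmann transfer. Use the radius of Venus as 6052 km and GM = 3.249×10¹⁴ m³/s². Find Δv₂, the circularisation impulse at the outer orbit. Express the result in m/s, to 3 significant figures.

r₁ = 6052 + 770.3 = 6822.3 km = 6.8223×10⁶ m.
r₂ = 6052 + 6968 = 13020 km = 1.3020×10⁷ m.
Transfer ellipse a_t = (r₁ + r₂)/2 = 9.921×10⁶ m.
At r₁: circular v_c1 = √(μ/r₁) = 6901 m/s; transfer-periapsis v_p = √[μ(2/r₁ − 1/a_t)] = 7906 m/s.
At r₂: circular v_c2 = √(μ/r₂) = 4995 m/s; transfer-apoapsis v_a = √[μ(2/r₂ − 1/a_t)] = 4142 m/s.
Δv₂ = v_c2 − v_a = 853.0 m/s.

Δv ≈ 853 m/s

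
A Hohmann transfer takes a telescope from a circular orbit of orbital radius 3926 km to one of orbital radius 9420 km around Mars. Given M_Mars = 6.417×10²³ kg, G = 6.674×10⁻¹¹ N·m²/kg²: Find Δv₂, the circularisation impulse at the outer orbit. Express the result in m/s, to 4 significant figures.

Δv ≈ 496.7 m/s

μ = GM = 6.674×10⁻¹¹ × 6.417×10²³ = 4.283×10¹³ m³/s².
r₁ = 3926 km = 3.926×10⁶ m.
r₂ = 9420 km = 9.420×10⁶ m.
Transfer ellipse a_t = (r₁ + r₂)/2 = 6.673×10⁶ m.
At r₁: circular v_c1 = √(μ/r₁) = 3303 m/s; transfer-periapsis v_p = √[μ(2/r₁ − 1/a_t)] = 3924 m/s.
At r₂: circular v_c2 = √(μ/r₂) = 2132 m/s; transfer-apoapsis v_a = √[μ(2/r₂ − 1/a_t)] = 1635 m/s.
Δv₂ = v_c2 − v_a = 496.7 m/s.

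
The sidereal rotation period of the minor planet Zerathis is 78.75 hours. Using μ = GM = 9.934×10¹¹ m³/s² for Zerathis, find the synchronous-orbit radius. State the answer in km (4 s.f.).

T = 78.75 hours = 2.835×10⁵ s.
A synchronous orbit has period T, so by Kepler's third law a = (μT²/4π²)^(1/3).
μT²/4π² = 9.934×10¹¹ × (2.835×10⁵)² / 39.48 = 2.022×10²¹ m³.
a = 1.265×10⁷ m = 12646 km.

r_sync ≈ 12650 km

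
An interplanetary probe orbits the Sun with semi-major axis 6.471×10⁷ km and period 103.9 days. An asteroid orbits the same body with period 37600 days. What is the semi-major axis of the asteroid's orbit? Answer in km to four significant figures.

a₂ ≈ 3.286×10⁹ km

Kepler's third law: a³ ∝ T², so a₂ = a₁ (T₂/T₁)^(2/3).
T₂/T₁ = 361.9, (T₂/T₁)^(2/3) = 50.78.
a₂ = 6.471×10⁷ × 50.78 = 3.286×10⁹ km.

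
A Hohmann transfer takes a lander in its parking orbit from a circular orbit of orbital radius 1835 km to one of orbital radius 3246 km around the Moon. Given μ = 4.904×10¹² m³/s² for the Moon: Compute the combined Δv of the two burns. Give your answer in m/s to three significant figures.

Δv_total ≈ 398 m/s

r₁ = 1835 km = 1.835×10⁶ m.
r₂ = 3246 km = 3.246×10⁶ m.
Transfer ellipse a_t = (r₁ + r₂)/2 = 2.540×10⁶ m.
At r₁: circular v_c1 = √(μ/r₁) = 1635 m/s; transfer-perilune v_p = √[μ(2/r₁ − 1/a_t)] = 1848 m/s.
Δv₁ = v_p − v_c1 = 213.1 m/s.
At r₂: circular v_c2 = √(μ/r₂) = 1229 m/s; transfer-apolune v_a = √[μ(2/r₂ − 1/a_t)] = 1045 m/s.
Δv₂ = v_c2 − v_a = 184.5 m/s.
Total Δv = Δv₁ + Δv₂ = 397.6 m/s.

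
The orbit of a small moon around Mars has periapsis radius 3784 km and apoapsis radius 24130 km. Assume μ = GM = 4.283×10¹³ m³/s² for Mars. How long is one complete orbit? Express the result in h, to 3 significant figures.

T ≈ 13.9 h

Semi-major axis a = (r_p + r_a)/2 = (3784.0 + 24130)/2 = 13957 km = 1.396×10⁷ m.
By Kepler's third law T = 2π√(a³/μ) = 2π × 7.967×10³ = 5.006×10⁴ s.
= 13.91 h.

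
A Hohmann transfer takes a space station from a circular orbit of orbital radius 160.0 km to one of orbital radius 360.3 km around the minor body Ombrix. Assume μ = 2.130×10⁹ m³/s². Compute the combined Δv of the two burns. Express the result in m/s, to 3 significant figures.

Δv_total ≈ 37.0 m/s

r₁ = 160.0 km = 1.600×10⁵ m.
r₂ = 360.3 km = 3.603×10⁵ m.
Transfer ellipse a_t = (r₁ + r₂)/2 = 2.602×10⁵ m.
At r₁: circular v_c1 = √(μ/r₁) = 115.4 m/s; transfer-periapsis v_p = √[μ(2/r₁ − 1/a_t)] = 135.8 m/s.
Δv₁ = v_p − v_c1 = 20.40 m/s.
At r₂: circular v_c2 = √(μ/r₂) = 76.89 m/s; transfer-apoapsis v_a = √[μ(2/r₂ − 1/a_t)] = 60.30 m/s.
Δv₂ = v_c2 − v_a = 16.59 m/s.
Total Δv = Δv₁ + Δv₂ = 36.99 m/s.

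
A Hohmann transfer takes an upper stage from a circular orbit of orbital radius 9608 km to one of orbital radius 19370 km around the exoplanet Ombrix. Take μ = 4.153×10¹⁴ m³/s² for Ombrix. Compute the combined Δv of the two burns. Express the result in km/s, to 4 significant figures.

r₁ = 9608 km = 9.608×10⁶ m.
r₂ = 19370 km = 1.937×10⁷ m.
Transfer ellipse a_t = (r₁ + r₂)/2 = 1.449×10⁷ m.
At r₁: circular v_c1 = √(μ/r₁) = 6575 m/s; transfer-periapsis v_p = √[μ(2/r₁ − 1/a_t)] = 7602 m/s.
Δv₁ = v_p − v_c1 = 1027 m/s.
At r₂: circular v_c2 = √(μ/r₂) = 4630 m/s; transfer-apoapsis v_a = √[μ(2/r₂ − 1/a_t)] = 3771 m/s.
Δv₂ = v_c2 − v_a = 859.7 m/s.
Total Δv = Δv₁ + Δv₂ = 1887 m/s = 1.887 km/s.

Δv_total ≈ 1.887 km/s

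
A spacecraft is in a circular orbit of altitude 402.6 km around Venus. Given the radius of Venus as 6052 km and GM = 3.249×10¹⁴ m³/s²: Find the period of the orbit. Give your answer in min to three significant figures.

T ≈ 95.3 min

r = 6052 + 402.6 = 6454.6 km = 6.4546×10⁶ m.
Kepler's third law: T = 2π√(r³/μ) = 2π√((6.455×10⁶)³ / 3.249×10¹⁴).
r³/μ = 8.277×10⁵ s², so T = 2π × 9.098×10² = 5.716×10³ s.
Converting: 5.716×10³ s ÷ 60.00 = 95.27 min.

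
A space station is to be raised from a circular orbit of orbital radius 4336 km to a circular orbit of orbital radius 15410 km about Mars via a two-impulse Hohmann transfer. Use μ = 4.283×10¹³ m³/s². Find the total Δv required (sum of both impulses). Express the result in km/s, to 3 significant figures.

Δv_total ≈ 1.35 km/s

r₁ = 4336 km = 4.336×10⁶ m.
r₂ = 15410 km = 1.541×10⁷ m.
Transfer ellipse a_t = (r₁ + r₂)/2 = 9.873×10⁶ m.
At r₁: circular v_c1 = √(μ/r₁) = 3143 m/s; transfer-periapsis v_p = √[μ(2/r₁ − 1/a_t)] = 3927 m/s.
Δv₁ = v_p − v_c1 = 783.6 m/s.
At r₂: circular v_c2 = √(μ/r₂) = 1667 m/s; transfer-apoapsis v_a = √[μ(2/r₂ − 1/a_t)] = 1105 m/s.
Δv₂ = v_c2 − v_a = 562.3 m/s.
Total Δv = Δv₁ + Δv₂ = 1346 m/s = 1.346 km/s.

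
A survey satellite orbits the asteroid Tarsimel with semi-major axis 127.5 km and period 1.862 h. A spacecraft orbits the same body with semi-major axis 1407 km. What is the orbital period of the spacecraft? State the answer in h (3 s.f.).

T₂ ≈ 68.3 h

Kepler's third law: T² ∝ a³, so T₂ = T₁ (a₂/a₁)^(3/2).
a₂/a₁ = 11.04, (a₂/a₁)^(3/2) = 36.66.
T₂ = 1.862 × 36.66 = 68.26 h.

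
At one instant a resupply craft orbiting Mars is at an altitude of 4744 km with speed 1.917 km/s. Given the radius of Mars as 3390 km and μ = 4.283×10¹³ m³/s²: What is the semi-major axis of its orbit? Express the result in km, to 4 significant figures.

r = 3390 + 4744 = 8134.0 km = 8.134×10⁶ m.
Vis-viva rearranged: 1/a = 2/r − v²/μ = 2.459×10⁻⁷ − 8.580×10⁻⁸ = 1.601×10⁻⁷ m⁻¹.
a = 6.247×10⁶ m = 6246.9 km.

a ≈ 6247 km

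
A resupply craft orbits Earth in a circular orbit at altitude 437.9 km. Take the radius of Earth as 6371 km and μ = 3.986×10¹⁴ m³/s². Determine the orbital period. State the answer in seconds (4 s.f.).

r = 6371 + 437.9 = 6808.9 km = 6.8089×10⁶ m.
Kepler's third law: T = 2π√(r³/μ) = 2π√((6.809×10⁶)³ / 3.986×10¹⁴).
r³/μ = 7.919×10⁵ s², so T = 2π × 8.899×10² = 5.591×10³ s.

T ≈ 5591 seconds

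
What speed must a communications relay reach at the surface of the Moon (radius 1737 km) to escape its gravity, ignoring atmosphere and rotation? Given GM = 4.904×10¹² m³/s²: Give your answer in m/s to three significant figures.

v_esc ≈ 2380 m/s

r = R = 1.737×10⁶ m.
Escape speed v_esc = √(2μ/r) = √(2 × 4.904×10¹² / 1.737×10⁶) = √(5.647×10⁶) = 2376 m/s.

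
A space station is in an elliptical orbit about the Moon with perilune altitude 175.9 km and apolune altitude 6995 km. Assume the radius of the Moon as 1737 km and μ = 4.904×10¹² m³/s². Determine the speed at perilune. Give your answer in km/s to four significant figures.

r_p = 1737 + 175.9 = 1912.9 km = 1.9129×10⁶ m.
r_a = 1737 + 6995 = 8732.0 km = 8.7320×10⁶ m.
Semi-major axis a = (r_p + r_a)/2 = 5322.4 km = 5.322×10⁶ m.
Vis-viva: v² = μ(2/r − 1/a) = 4.904×10¹² × (1.046×10⁻⁶ − 1.879×10⁻⁷) = 4.206×10⁶ m²/s².
v = 2051 m/s = 2.051 km/s.

v ≈ 2.051 km/s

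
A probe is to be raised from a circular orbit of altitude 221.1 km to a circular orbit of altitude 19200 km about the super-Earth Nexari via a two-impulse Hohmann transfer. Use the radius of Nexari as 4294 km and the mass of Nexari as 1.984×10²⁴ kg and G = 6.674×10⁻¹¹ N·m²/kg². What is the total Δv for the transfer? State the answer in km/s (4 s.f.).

Δv_total ≈ 2.625 km/s

μ = GM = 6.674×10⁻¹¹ × 1.984×10²⁴ = 1.324×10¹⁴ m³/s².
r₁ = 4294 + 221.1 = 4515.1 km = 4.5151×10⁶ m.
r₂ = 4294 + 19200 = 23494 km = 2.3494×10⁷ m.
Transfer ellipse a_t = (r₁ + r₂)/2 = 1.400×10⁷ m.
At r₁: circular v_c1 = √(μ/r₁) = 5415 m/s; transfer-periapsis v_p = √[μ(2/r₁ − 1/a_t)] = 7014 m/s.
Δv₁ = v_p − v_c1 = 1599 m/s.
At r₂: circular v_c2 = √(μ/r₂) = 2374 m/s; transfer-apoapsis v_a = √[μ(2/r₂ − 1/a_t)] = 1348 m/s.
Δv₂ = v_c2 − v_a = 1026 m/s.
Total Δv = Δv₁ + Δv₂ = 2625 m/s = 2.625 km/s.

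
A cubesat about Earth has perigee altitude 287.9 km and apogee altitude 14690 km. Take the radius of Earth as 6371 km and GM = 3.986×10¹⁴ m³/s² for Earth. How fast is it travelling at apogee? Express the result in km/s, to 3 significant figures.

r_p = 6371 + 287.9 = 6658.9 km = 6.6589×10⁶ m.
r_a = 6371 + 14690 = 21061 km = 2.1061×10⁷ m.
Semi-major axis a = (r_p + r_a)/2 = 13860 km = 1.386×10⁷ m.
Vis-viva: v² = μ(2/r − 1/a) = 3.986×10¹⁴ × (9.496×10⁻⁸ − 7.215×10⁻⁸) = 9.093×10⁶ m²/s².
v = 3015 m/s = 3.015 km/s.

v ≈ 3.02 km/s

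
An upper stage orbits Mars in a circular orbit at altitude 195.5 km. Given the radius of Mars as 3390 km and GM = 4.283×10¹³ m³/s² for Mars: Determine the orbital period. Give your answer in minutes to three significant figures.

T ≈ 109 minutes

r = 3390 + 195.5 = 3585.5 km = 3.5855×10⁶ m.
Kepler's third law: T = 2π√(r³/μ) = 2π√((3.586×10⁶)³ / 4.283×10¹³).
r³/μ = 1.076×10⁶ s², so T = 2π × 1.037×10³ = 6.518×10³ s.
Converting: 6.518×10³ s ÷ 60.00 = 108.6 minutes.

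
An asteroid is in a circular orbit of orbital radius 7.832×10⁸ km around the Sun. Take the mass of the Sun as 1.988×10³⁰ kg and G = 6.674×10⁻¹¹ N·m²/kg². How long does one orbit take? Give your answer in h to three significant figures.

T ≈ 105000 h

μ = GM = 6.674×10⁻¹¹ × 1.988×10³⁰ = 1.327×10²⁰ m³/s².
r = 7.832×10⁸ km = 7.832×10¹¹ m.
Kepler's third law: T = 2π√(r³/μ) = 2π√((7.832×10¹¹)³ / 1.327×10²⁰).
r³/μ = 3.621×10¹⁵ s², so T = 2π × 6.017×10⁷ = 3.781×10⁸ s.
Converting: 3.781×10⁸ s ÷ 3600 = 1.050×10⁵ h.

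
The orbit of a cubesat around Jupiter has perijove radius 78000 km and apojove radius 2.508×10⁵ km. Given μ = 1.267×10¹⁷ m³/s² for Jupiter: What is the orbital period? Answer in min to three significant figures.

Semi-major axis a = (r_p + r_a)/2 = (78000 + 2.5080×10⁵)/2 = 1.6440×10⁵ km = 1.644×10⁸ m.
By Kepler's third law T = 2π√(a³/μ) = 2π × 5.922×10³ = 3.721×10⁴ s.
= 620.1 min.

T ≈ 620 min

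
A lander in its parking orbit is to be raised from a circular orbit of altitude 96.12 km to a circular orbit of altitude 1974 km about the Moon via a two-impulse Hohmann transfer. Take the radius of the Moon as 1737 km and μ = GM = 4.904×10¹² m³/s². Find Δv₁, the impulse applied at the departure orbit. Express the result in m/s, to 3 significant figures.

r₁ = 1737 + 96.12 = 1833.1 km = 1.8331×10⁶ m.
r₂ = 1737 + 1974 = 3711.0 km = 3.7110×10⁶ m.
Transfer ellipse a_t = (r₁ + r₂)/2 = 2.772×10⁶ m.
At r₁: circular v_c1 = √(μ/r₁) = 1636 m/s; transfer-perilune v_p = √[μ(2/r₁ − 1/a_t)] = 1892 m/s.
Δv₁ = v_p − v_c1 = 256.8 m/s.

Δv ≈ 257 m/s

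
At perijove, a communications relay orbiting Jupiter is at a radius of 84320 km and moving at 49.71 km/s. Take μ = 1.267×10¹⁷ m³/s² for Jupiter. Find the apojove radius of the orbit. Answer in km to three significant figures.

r_p = 8.432×10⁷ m.
Specific energy ε = v²/2 − μ/r = -2.671×10⁸ J/kg, so a = −μ/(2ε) = 2.372×10⁸ m.
The apsides satisfy r_p + r_a = 2a, so the apojove radius is 2a − r_p = 3.901×10⁸ m = 3.9009×10⁵ km.

apojove radius ≈ 3.90×10⁵ km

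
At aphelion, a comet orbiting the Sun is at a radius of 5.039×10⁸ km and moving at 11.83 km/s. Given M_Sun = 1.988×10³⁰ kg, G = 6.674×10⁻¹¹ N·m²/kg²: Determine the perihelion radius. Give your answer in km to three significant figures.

perihelion radius ≈ 1.82×10⁸ km

μ = GM = 6.674×10⁻¹¹ × 1.988×10³⁰ = 1.327×10²⁰ m³/s².
r_a = 5.039×10¹¹ m.
Specific energy ε = v²/2 − μ/r = -1.933×10⁸ J/kg, so a = −μ/(2ε) = 3.431×10¹¹ m.
The apsides satisfy r_p + r_a = 2a, so the perihelion radius is 2a − r_a = 1.824×10¹¹ m = 1.8238×10⁸ km.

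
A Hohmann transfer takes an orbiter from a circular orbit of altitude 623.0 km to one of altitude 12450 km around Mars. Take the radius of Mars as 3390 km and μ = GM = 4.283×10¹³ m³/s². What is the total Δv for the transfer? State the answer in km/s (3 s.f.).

r₁ = 3390 + 623.0 = 4013.0 km = 4.0130×10⁶ m.
r₂ = 3390 + 12450 = 15840 km = 1.5840×10⁷ m.
Transfer ellipse a_t = (r₁ + r₂)/2 = 9.926×10⁶ m.
At r₁: circular v_c1 = √(μ/r₁) = 3267 m/s; transfer-periapsis v_p = √[μ(2/r₁ − 1/a_t)] = 4127 m/s.
Δv₁ = v_p − v_c1 = 859.9 m/s.
At r₂: circular v_c2 = √(μ/r₂) = 1644 m/s; transfer-apoapsis v_a = √[μ(2/r₂ − 1/a_t)] = 1046 m/s.
Δv₂ = v_c2 − v_a = 598.8 m/s.
Total Δv = Δv₁ + Δv₂ = 1459 m/s = 1.459 km/s.

Δv_total ≈ 1.46 km/s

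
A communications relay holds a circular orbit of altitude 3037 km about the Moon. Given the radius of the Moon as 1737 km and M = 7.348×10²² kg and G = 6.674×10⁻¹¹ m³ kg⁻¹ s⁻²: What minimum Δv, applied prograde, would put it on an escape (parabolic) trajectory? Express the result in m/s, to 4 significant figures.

Δv ≈ 419.8 m/s

μ = GM = 6.674×10⁻¹¹ × 7.348×10²² = 4.904×10¹² m³/s².
r = 1737 + 3037 = 4774.0 km = 4.7740×10⁶ m.
Circular speed v_c = √(μ/r) = 1014 m/s.
Escape speed v_esc = √(2μ/r) = √2 × v_c = 1433 m/s.
Δv = v_esc − v_c = 419.8 m/s.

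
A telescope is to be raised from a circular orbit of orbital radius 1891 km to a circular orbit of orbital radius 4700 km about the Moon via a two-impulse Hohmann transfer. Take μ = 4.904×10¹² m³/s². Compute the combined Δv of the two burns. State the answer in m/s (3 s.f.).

Δv_total ≈ 560 m/s

r₁ = 1891 km = 1.891×10⁶ m.
r₂ = 4700 km = 4.700×10⁶ m.
Transfer ellipse a_t = (r₁ + r₂)/2 = 3.296×10⁶ m.
At r₁: circular v_c1 = √(μ/r₁) = 1610 m/s; transfer-perilune v_p = √[μ(2/r₁ − 1/a_t)] = 1923 m/s.
Δv₁ = v_p − v_c1 = 312.8 m/s.
At r₂: circular v_c2 = √(μ/r₂) = 1021 m/s; transfer-apolune v_a = √[μ(2/r₂ − 1/a_t)] = 773.8 m/s.
Δv₂ = v_c2 − v_a = 247.7 m/s.
Total Δv = Δv₁ + Δv₂ = 560.5 m/s.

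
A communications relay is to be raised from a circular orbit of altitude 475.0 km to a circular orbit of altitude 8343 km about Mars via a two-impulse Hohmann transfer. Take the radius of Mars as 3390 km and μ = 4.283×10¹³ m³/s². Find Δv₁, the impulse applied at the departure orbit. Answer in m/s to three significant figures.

r₁ = 3390 + 475.0 = 3865.0 km = 3.8650×10⁶ m.
r₂ = 3390 + 8343 = 11733 km = 1.1733×10⁷ m.
Transfer ellipse a_t = (r₁ + r₂)/2 = 7.799×10⁶ m.
At r₁: circular v_c1 = √(μ/r₁) = 3329 m/s; transfer-periapsis v_p = √[μ(2/r₁ − 1/a_t)] = 4083 m/s.
Δv₁ = v_p − v_c1 = 754.2 m/s.

Δv ≈ 754 m/s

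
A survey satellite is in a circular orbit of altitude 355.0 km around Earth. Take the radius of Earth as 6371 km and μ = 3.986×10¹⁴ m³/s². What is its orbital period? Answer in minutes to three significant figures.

T ≈ 91.5 minutes

r = 6371 + 355.0 = 6726.0 km = 6.7260×10⁶ m.
Kepler's third law: T = 2π√(r³/μ) = 2π√((6.726×10⁶)³ / 3.986×10¹⁴).
r³/μ = 7.634×10⁵ s², so T = 2π × 8.737×10² = 5.490×10³ s.
Converting: 5.490×10³ s ÷ 60.00 = 91.49 minutes.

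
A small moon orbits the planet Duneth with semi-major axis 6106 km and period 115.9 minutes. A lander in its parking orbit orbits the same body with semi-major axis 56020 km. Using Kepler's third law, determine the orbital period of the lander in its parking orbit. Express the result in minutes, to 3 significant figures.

Kepler's third law: T² ∝ a³, so T₂ = T₁ (a₂/a₁)^(3/2).
a₂/a₁ = 9.175, (a₂/a₁)^(3/2) = 27.79.
T₂ = 115.9 × 27.79 = 3221 minutes.

T₂ ≈ 3220 minutes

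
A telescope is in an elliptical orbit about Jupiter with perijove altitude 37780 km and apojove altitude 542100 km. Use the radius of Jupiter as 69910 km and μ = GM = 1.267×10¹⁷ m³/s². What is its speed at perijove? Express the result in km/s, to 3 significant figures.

v ≈ 44.7 km/s

r_p = 69910 + 37780 = 107690 km = 1.0769×10⁸ m.
r_a = 69910 + 542100 = 612010 km = 6.1201×10⁸ m.
Semi-major axis a = (r_p + r_a)/2 = 3.5985×10⁵ km = 3.598×10⁸ m.
Vis-viva: v² = μ(2/r − 1/a) = 1.267×10¹⁷ × (1.857×10⁻⁸ − 2.779×10⁻⁹) = 2.001×10⁹ m²/s².
v = 44730 m/s = 44.73 km/s.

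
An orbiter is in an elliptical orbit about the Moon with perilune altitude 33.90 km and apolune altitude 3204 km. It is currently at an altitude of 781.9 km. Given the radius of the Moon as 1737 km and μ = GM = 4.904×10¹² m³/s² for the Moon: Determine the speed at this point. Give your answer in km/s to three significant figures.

r_p = 1737 + 33.90 = 1770.9 km = 1.7709×10⁶ m.
r_a = 1737 + 3204 = 4941.0 km = 4.9410×10⁶ m.
r = 1737 + 781.9 = 2518.9 km = 2.519×10⁶ m.
Semi-major axis a = (r_p + r_a)/2 = 3355.9 km = 3.356×10⁶ m.
Vis-viva: v² = μ(2/r − 1/a) = 4.904×10¹² × (7.940×10⁻⁷ − 2.980×10⁻⁷) = 2.432×10⁶ m²/s².
v = 1560 m/s = 1.560 km/s.

v ≈ 1.56 km/s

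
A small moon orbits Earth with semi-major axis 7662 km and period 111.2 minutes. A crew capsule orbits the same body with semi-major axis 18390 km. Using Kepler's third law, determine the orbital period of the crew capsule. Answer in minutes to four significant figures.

T₂ ≈ 413.5 minutes

Kepler's third law: T² ∝ a³, so T₂ = T₁ (a₂/a₁)^(3/2).
a₂/a₁ = 2.400, (a₂/a₁)^(3/2) = 3.718.
T₂ = 111.2 × 3.718 = 413.5 minutes.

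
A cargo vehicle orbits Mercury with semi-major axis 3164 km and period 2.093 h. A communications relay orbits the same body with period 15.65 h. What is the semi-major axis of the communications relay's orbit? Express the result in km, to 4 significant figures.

a₂ ≈ 12100 km

Kepler's third law: a³ ∝ T², so a₂ = a₁ (T₂/T₁)^(2/3).
T₂/T₁ = 7.477, (T₂/T₁)^(2/3) = 3.824.
a₂ = 3164 × 3.824 = 12100 km.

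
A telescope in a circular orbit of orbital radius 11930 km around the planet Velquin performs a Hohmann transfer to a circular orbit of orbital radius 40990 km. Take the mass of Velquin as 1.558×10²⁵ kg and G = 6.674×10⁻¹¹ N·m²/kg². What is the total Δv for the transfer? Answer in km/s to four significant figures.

Δv_total ≈ 3.939 km/s

μ = GM = 6.674×10⁻¹¹ × 1.558×10²⁵ = 1.040×10¹⁵ m³/s².
r₁ = 11930 km = 1.193×10⁷ m.
r₂ = 40990 km = 4.099×10⁷ m.
Transfer ellipse a_t = (r₁ + r₂)/2 = 2.646×10⁷ m.
At r₁: circular v_c1 = √(μ/r₁) = 9336 m/s; transfer-periapsis v_p = √[μ(2/r₁ − 1/a_t)] = 11620 m/s.
Δv₁ = v_p − v_c1 = 2284 m/s.
At r₂: circular v_c2 = √(μ/r₂) = 5037 m/s; transfer-apoapsis v_a = √[μ(2/r₂ − 1/a_t)] = 3382 m/s.
Δv₂ = v_c2 − v_a = 1655 m/s.
Total Δv = Δv₁ + Δv₂ = 3939 m/s = 3.939 km/s.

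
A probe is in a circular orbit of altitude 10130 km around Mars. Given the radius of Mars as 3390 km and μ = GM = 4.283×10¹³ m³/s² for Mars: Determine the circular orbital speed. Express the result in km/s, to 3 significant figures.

r = 3390 + 10130 = 13520 km = 1.3520×10⁷ m.
For a circular orbit v = √(μ/r) = √(4.283×10¹³ / 1.352×10⁷) = √(3.168×10⁶) = 1780 m/s.
That is 1.780 km/s.

v ≈ 1.78 km/s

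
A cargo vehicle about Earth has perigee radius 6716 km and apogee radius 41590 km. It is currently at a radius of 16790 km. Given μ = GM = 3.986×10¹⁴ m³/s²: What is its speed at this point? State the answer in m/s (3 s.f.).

Semi-major axis a = (r_p + r_a)/2 = 24153 km = 2.415×10⁷ m.
Vis-viva: v² = μ(2/r − 1/a) = 3.986×10¹⁴ × (1.191×10⁻⁷ − 4.140×10⁻⁸) = 3.098×10⁷ m²/s².
v = 5566 m/s.

v ≈ 5570 m/s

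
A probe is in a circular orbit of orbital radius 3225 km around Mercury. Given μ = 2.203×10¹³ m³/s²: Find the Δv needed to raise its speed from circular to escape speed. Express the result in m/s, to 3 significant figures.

Δv ≈ 1080 m/s

r = 3225 km = 3.225×10⁶ m.
Circular speed v_c = √(μ/r) = 2614 m/s.
Escape speed v_esc = √(2μ/r) = √2 × v_c = 3696 m/s.
Δv = v_esc − v_c = 1083 m/s.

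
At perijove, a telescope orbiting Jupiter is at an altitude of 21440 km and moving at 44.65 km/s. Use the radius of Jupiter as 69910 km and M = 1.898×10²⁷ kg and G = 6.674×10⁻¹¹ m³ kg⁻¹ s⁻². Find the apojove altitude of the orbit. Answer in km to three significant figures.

apojove altitude ≈ 1.64×10⁵ km

μ = GM = 6.674×10⁻¹¹ × 1.898×10²⁷ = 1.267×10¹⁷ m³/s².
r_p = 69910 + 21440 = 91350 km = 9.135×10⁷ m.
Specific energy ε = v²/2 − μ/r = -3.899×10⁸ J/kg, so a = −μ/(2ε) = 1.625×10⁸ m.
The apsides satisfy r_p + r_a = 2a, so the apojove radius is 2a − r_p = 2.336×10⁸ m = 2.3357×10⁵ km.
Apojove altitude = 2.3357×10⁵ − 69910 = 1.6366×10⁵ km.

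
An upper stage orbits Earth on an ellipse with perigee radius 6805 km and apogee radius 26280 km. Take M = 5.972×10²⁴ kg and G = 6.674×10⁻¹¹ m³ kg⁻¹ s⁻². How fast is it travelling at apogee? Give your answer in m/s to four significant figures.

μ = GM = 6.674×10⁻¹¹ × 5.972×10²⁴ = 3.986×10¹⁴ m³/s².
Semi-major axis a = (r_p + r_a)/2 = 16542 km = 1.654×10⁷ m.
Vis-viva: v² = μ(2/r − 1/a) = 3.986×10¹⁴ × (7.610×10⁻⁸ − 6.045×10⁻⁸) = 6.239×10⁶ m²/s².
v = 2498 m/s.

v ≈ 2498 m/s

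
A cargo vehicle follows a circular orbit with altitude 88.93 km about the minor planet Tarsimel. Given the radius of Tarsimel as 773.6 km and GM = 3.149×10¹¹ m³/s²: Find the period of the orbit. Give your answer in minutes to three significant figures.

r = 773.6 + 88.93 = 862.53 km = 8.6253×10⁵ m.
Kepler's third law: T = 2π√(r³/μ) = 2π√((8.625×10⁵)³ / 3.149×10¹¹).
r³/μ = 2.038×10⁶ s², so T = 2π × 1.427×10³ = 8.969×10³ s.
Converting: 8.969×10³ s ÷ 60.00 = 149.5 minutes.

T ≈ 149 minutes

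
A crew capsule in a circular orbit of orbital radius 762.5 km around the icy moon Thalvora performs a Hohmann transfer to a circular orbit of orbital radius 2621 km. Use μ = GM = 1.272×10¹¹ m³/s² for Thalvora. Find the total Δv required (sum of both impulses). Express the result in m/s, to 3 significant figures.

Δv_total ≈ 172 m/s

r₁ = 762.5 km = 7.625×10⁵ m.
r₂ = 2621 km = 2.621×10⁶ m.
Transfer ellipse a_t = (r₁ + r₂)/2 = 1.692×10⁶ m.
At r₁: circular v_c1 = √(μ/r₁) = 408.4 m/s; transfer-periapsis v_p = √[μ(2/r₁ − 1/a_t)] = 508.4 m/s.
Δv₁ = v_p − v_c1 = 99.95 m/s.
At r₂: circular v_c2 = √(μ/r₂) = 220.3 m/s; transfer-apoapsis v_a = √[μ(2/r₂ − 1/a_t)] = 147.9 m/s.
Δv₂ = v_c2 − v_a = 72.40 m/s.
Total Δv = Δv₁ + Δv₂ = 172.3 m/s.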